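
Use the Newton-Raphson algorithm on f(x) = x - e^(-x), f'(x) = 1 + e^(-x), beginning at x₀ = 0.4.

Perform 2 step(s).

f(x) = x - e^(-x)
f'(x) = 1 + e^(-x)
x₀ = 0.4

Newton-Raphson formula: x_{n+1} = x_n - f(x_n)/f'(x_n)

Iteration 1:
  f(0.400000) = -0.270320
  f'(0.400000) = 1.670320
  x_1 = 0.400000 - (-0.270320)/1.670320 = 0.561837
Iteration 2:
  f(0.561837) = -0.008323
  f'(0.561837) = 1.570161
  x_2 = 0.561837 - (-0.008323)/1.570161 = 0.567138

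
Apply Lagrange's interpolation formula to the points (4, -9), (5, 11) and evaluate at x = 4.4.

Lagrange interpolation formula:
P(x) = Σ yᵢ × Lᵢ(x)
where Lᵢ(x) = Π_{j≠i} (x - xⱼ)/(xᵢ - xⱼ)

L_0(4.4) = (4.4 - 5)/(4 - 5) = 0.600000
L_1(4.4) = (4.4 - 4)/(5 - 4) = 0.400000

P(4.4) = (-9)×L_0(4.4) + 11×L_1(4.4)
P(4.4) = -1.000000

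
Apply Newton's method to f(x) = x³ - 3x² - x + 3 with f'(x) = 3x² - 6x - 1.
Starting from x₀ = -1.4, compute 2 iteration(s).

f(x) = x³ - 3x² - x + 3
f'(x) = 3x² - 6x - 1
x₀ = -1.4

Newton-Raphson formula: x_{n+1} = x_n - f(x_n)/f'(x_n)

Iteration 1:
  f(-1.400000) = -4.224000
  f'(-1.400000) = 13.280000
  x_1 = -1.400000 - (-4.224000)/13.280000 = -1.081928
Iteration 2:
  f(-1.081928) = -0.696244
  f'(-1.081928) = 9.003269
  x_2 = -1.081928 - (-0.696244)/9.003269 = -1.004595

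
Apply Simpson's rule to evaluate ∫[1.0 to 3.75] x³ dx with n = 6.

f(x) = x³
a = 1.0, b = 3.75, n = 6
h = (b - a)/n = 0.458333

Simpson's rule: (h/3)[f(x₀) + 4f(x₁) + 2f(x₂) + ... + f(xₙ)]

x_0 = 1.0000, f(x_0) = 1.000000, coefficient = 1
x_1 = 1.4583, f(x_1) = 3.101490, coefficient = 4
x_2 = 1.9167, f(x_2) = 7.041088, coefficient = 2
x_3 = 2.3750, f(x_3) = 13.396484, coefficient = 4
x_4 = 2.8333, f(x_4) = 22.745370, coefficient = 2
x_5 = 3.2917, f(x_5) = 35.665437, coefficient = 4
x_6 = 3.7500, f(x_6) = 52.734375, coefficient = 1

I ≈ (0.458333/3) × 321.960938 = 49.188477
Exact value: 49.188477
Error: 0.000000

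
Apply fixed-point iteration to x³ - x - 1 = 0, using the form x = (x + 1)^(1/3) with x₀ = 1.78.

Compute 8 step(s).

Equation: x³ - x - 1 = 0
Fixed-point form: x = (x + 1)^(1/3)
x₀ = 1.78

x_1 = g(1.780000) = 1.406096
x_2 = g(1.406096) = 1.339998
x_3 = g(1.339998) = 1.327614
x_4 = g(1.327614) = 1.325268
x_5 = g(1.325268) = 1.324822
x_6 = g(1.324822) = 1.324738
x_7 = g(1.324738) = 1.324722
x_8 = g(1.324722) = 1.324719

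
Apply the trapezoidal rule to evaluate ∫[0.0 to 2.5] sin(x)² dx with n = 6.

f(x) = sin(x)²
a = 0.0, b = 2.5, n = 6
h = (b - a)/n = 0.416667

Trapezoidal rule: (h/2)[f(x₀) + 2f(x₁) + 2f(x₂) + ... + f(xₙ)]

x_0 = 0.0000, f(x_0) = 0.000000, coefficient = 1
x_1 = 0.4167, f(x_1) = 0.163794, coefficient = 2
x_2 = 0.8333, f(x_2) = 0.547862, coefficient = 2
x_3 = 1.2500, f(x_3) = 0.900572, coefficient = 2
x_4 = 1.6667, f(x_4) = 0.990837, coefficient = 2
x_5 = 2.0833, f(x_5) = 0.759518, coefficient = 2
x_6 = 2.5000, f(x_6) = 0.358169, coefficient = 1

I ≈ (0.416667/2) × 7.083333 = 1.475694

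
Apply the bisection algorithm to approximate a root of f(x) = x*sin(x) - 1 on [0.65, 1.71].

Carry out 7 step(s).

f(x) = x*sin(x) - 1
Initial interval: [0.65, 1.71]

Iteration 1:
  c_1 = (0.650000 + 1.710000)/2 = 1.180000
  f(c_1) = f(1.180000) = 0.091035
  f(a) × f(c) < 0, new interval: [0.650000, 1.180000]
Iteration 2:
  c_2 = (0.650000 + 1.180000)/2 = 0.915000
  f(c_2) = f(0.915000) = -0.274805
  f(a) × f(c) ≥ 0, new interval: [0.915000, 1.180000]
Iteration 3:
  c_3 = (0.915000 + 1.180000)/2 = 1.047500
  f(c_3) = f(1.047500) = -0.092680
  f(a) × f(c) ≥ 0, new interval: [1.047500, 1.180000]
Iteration 4:
  c_4 = (1.047500 + 1.180000)/2 = 1.113750
  f(c_4) = f(1.113750) = -0.000565
  f(a) × f(c) ≥ 0, new interval: [1.113750, 1.180000]
Iteration 5:
  c_5 = (1.113750 + 1.180000)/2 = 1.146875
  f(c_5) = f(1.146875) = 0.045357
  f(a) × f(c) < 0, new interval: [1.113750, 1.146875]
Iteration 6:
  c_6 = (1.113750 + 1.146875)/2 = 1.130313
  f(c_6) = f(1.130313) = 0.022419
  f(a) × f(c) < 0, new interval: [1.113750, 1.130313]
Iteration 7:
  c_7 = (1.113750 + 1.130313)/2 = 1.122031
  f(c_7) = f(1.122031) = 0.010932
  f(a) × f(c) < 0, new interval: [1.113750, 1.122031]

After 7 iteration(s), the approximation is c_7 = 1.122031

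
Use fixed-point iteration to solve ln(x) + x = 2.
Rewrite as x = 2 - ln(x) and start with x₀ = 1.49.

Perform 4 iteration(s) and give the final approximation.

Equation: ln(x) + x = 2
Fixed-point form: x = 2 - ln(x)
x₀ = 1.49

x_1 = g(1.490000) = 1.601224
x_2 = g(1.601224) = 1.529232
x_3 = g(1.529232) = 1.575235
x_4 = g(1.575235) = 1.545596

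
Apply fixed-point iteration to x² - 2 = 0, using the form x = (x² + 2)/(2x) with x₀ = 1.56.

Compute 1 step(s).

Equation: x² - 2 = 0
Fixed-point form: x = (x² + 2)/(2x)
x₀ = 1.56

x_1 = g(1.560000) = 1.421026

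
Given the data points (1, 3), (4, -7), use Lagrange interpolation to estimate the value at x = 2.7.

Lagrange interpolation formula:
P(x) = Σ yᵢ × Lᵢ(x)
where Lᵢ(x) = Π_{j≠i} (x - xⱼ)/(xᵢ - xⱼ)

L_0(2.7) = (2.7 - 4)/(1 - 4) = 0.433333
L_1(2.7) = (2.7 - 1)/(4 - 1) = 0.566667

P(2.7) = 3×L_0(2.7) + (-7)×L_1(2.7)
P(2.7) = -2.666667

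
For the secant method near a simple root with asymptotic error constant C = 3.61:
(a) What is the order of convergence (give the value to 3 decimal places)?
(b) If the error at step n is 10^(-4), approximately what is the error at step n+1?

(a) Secant method has superlinear convergence with order φ = (1+√5)/2 ≈ 1.618.
    This means |e_{n+1}| ≈ C|e_n|^1.618.

(b) With |e_n| = 10^(-4) and C = 3.61:
    |e_{n+1}| ≈ 3.61 × (10^(-4))^1.618 = 3.61 × 10^(-6.47)

(a) ≈ 1.618 (golden ratio); (b) |e_{n+1}| ≈ 1.217e-06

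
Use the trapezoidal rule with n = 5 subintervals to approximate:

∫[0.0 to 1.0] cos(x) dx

f(x) = cos(x)
a = 0.0, b = 1.0, n = 5
h = (b - a)/n = 0.200000

Trapezoidal rule: (h/2)[f(x₀) + 2f(x₁) + 2f(x₂) + ... + f(xₙ)]

x_0 = 0.0000, f(x_0) = 1.000000, coefficient = 1
x_1 = 0.2000, f(x_1) = 0.980067, coefficient = 2
x_2 = 0.4000, f(x_2) = 0.921061, coefficient = 2
x_3 = 0.6000, f(x_3) = 0.825336, coefficient = 2
x_4 = 0.8000, f(x_4) = 0.696707, coefficient = 2
x_5 = 1.0000, f(x_5) = 0.540302, coefficient = 1

I ≈ (0.200000/2) × 8.386642 = 0.838664
Exact value: 0.841471
Error: 0.002807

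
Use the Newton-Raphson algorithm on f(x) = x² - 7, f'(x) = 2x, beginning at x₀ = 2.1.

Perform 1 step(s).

f(x) = x² - 7
f'(x) = 2x
x₀ = 2.1

Newton-Raphson formula: x_{n+1} = x_n - f(x_n)/f'(x_n)

Iteration 1:
  f(2.100000) = -2.590000
  f'(2.100000) = 4.200000
  x_1 = 2.100000 - (-2.590000)/4.200000 = 2.716667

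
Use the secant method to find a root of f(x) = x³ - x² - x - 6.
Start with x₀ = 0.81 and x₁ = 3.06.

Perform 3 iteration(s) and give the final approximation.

f(x) = x³ - x² - x - 6
x₀ = 0.81, x₁ = 3.06

Secant formula: x_{n+1} = x_n - f(x_n)(x_n - x_{n-1})/(f(x_n) - f(x_{n-1}))

Iteration 1:
  f(0.810000) = -6.934659
  f(3.060000) = 10.229016
  x_2 = 3.060000 - 10.229016×(3.060000 - 0.810000)/(10.229016 - (-6.934659))
       = 1.719070
Iteration 2:
  f(3.060000) = 10.229016
  f(1.719070) = -5.594073
  x_3 = 1.719070 - (-5.594073)×(1.719070 - 3.060000)/(-5.594073 - 10.229016)
       = 2.193141
Iteration 3:
  f(1.719070) = -5.594073
  f(2.193141) = -2.454295
  x_4 = 2.193141 - (-2.454295)×(2.193141 - 1.719070)/(-2.454295 - (-5.594073))
       = 2.563711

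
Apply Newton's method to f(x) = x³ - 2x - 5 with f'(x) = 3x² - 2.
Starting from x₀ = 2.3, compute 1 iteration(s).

f(x) = x³ - 2x - 5
f'(x) = 3x² - 2
x₀ = 2.3

Newton-Raphson formula: x_{n+1} = x_n - f(x_n)/f'(x_n)

Iteration 1:
  f(2.300000) = 2.567000
  f'(2.300000) = 13.870000
  x_1 = 2.300000 - 2.567000/13.870000 = 2.114924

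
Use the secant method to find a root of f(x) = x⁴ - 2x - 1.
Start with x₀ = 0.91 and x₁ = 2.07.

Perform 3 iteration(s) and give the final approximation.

f(x) = x⁴ - 2x - 1
x₀ = 0.91, x₁ = 2.07

Secant formula: x_{n+1} = x_n - f(x_n)(x_n - x_{n-1})/(f(x_n) - f(x_{n-1}))

Iteration 1:
  f(0.910000) = -2.134250
  f(2.070000) = 13.220368
  x_2 = 2.070000 - 13.220368×(2.070000 - 0.910000)/(13.220368 - (-2.134250))
       = 1.071237
Iteration 2:
  f(2.070000) = 13.220368
  f(1.071237) = -1.825606
  x_3 = 1.071237 - (-1.825606)×(1.071237 - 2.070000)/(-1.825606 - 13.220368)
       = 1.192422
Iteration 3:
  f(1.071237) = -1.825606
  f(1.192422) = -1.363129
  x_4 = 1.192422 - (-1.363129)×(1.192422 - 1.071237)/(-1.363129 - (-1.825606))
       = 1.549609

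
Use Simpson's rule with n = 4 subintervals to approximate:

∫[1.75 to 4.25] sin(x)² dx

f(x) = sin(x)²
a = 1.75, b = 4.25, n = 4
h = (b - a)/n = 0.625000

Simpson's rule: (h/3)[f(x₀) + 4f(x₁) + 2f(x₂) + ... + f(xₙ)]

x_0 = 1.7500, f(x_0) = 0.968228, coefficient = 1
x_1 = 2.3750, f(x_1) = 0.481199, coefficient = 4
x_2 = 3.0000, f(x_2) = 0.019915, coefficient = 2
x_3 = 3.6250, f(x_3) = 0.216038, coefficient = 4
x_4 = 4.2500, f(x_4) = 0.801006, coefficient = 1

I ≈ (0.625000/3) × 4.598011 = 0.957919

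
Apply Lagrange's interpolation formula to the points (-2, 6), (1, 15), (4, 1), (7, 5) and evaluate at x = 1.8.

Lagrange interpolation formula:
P(x) = Σ yᵢ × Lᵢ(x)
where Lᵢ(x) = Π_{j≠i} (x - xⱼ)/(xᵢ - xⱼ)

L_0(1.8) = (1.8 - 1)/(-2 - 1) × (1.8 - 4)/(-2 - 4) × (1.8 - 7)/(-2 - 7) = -0.056494
L_1(1.8) = (1.8 - (-2))/(1 - (-2)) × (1.8 - 4)/(1 - 4) × (1.8 - 7)/(1 - 7) = 0.805037
L_2(1.8) = (1.8 - (-2))/(4 - (-2)) × (1.8 - 1)/(4 - 1) × (1.8 - 7)/(4 - 7) = 0.292741
L_3(1.8) = (1.8 - (-2))/(7 - (-2)) × (1.8 - 1)/(7 - 1) × (1.8 - 4)/(7 - 4) = -0.041284

P(1.8) = 6×L_0(1.8) + 15×L_1(1.8) + 1×L_2(1.8) + 5×L_3(1.8)
P(1.8) = 11.822914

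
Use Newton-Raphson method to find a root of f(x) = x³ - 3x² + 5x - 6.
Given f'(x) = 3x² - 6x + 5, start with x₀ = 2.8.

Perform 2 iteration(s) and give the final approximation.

f(x) = x³ - 3x² + 5x - 6
f'(x) = 3x² - 6x + 5
x₀ = 2.8

Newton-Raphson formula: x_{n+1} = x_n - f(x_n)/f'(x_n)

Iteration 1:
  f(2.800000) = 6.432000
  f'(2.800000) = 11.720000
  x_1 = 2.800000 - 6.432000/11.720000 = 2.251195
Iteration 2:
  f(2.251195) = 1.461119
  f'(2.251195) = 6.696463
  x_2 = 2.251195 - 1.461119/6.696463 = 2.033002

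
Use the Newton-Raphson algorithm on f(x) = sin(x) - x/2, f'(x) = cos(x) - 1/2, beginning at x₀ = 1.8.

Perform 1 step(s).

f(x) = sin(x) - x/2
f'(x) = cos(x) - 1/2
x₀ = 1.8

Newton-Raphson formula: x_{n+1} = x_n - f(x_n)/f'(x_n)

Iteration 1:
  f(1.800000) = 0.073848
  f'(1.800000) = -0.727202
  x_1 = 1.800000 - 0.073848/(-0.727202) = 1.901550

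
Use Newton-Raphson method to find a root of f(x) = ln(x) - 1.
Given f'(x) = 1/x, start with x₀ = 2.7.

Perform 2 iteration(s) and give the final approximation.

f(x) = ln(x) - 1
f'(x) = 1/x
x₀ = 2.7

Newton-Raphson formula: x_{n+1} = x_n - f(x_n)/f'(x_n)

Iteration 1:
  f(2.700000) = -0.006748
  f'(2.700000) = 0.370370
  x_1 = 2.700000 - (-0.006748)/0.370370 = 2.718220
Iteration 2:
  f(2.718220) = -0.000023
  f'(2.718220) = 0.367888
  x_2 = 2.718220 - (-0.000023)/0.367888 = 2.718282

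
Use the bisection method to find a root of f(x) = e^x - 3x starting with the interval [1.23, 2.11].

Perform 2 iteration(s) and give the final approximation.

f(x) = e^x - 3x
Initial interval: [1.23, 2.11]

Iteration 1:
  c_1 = (1.230000 + 2.110000)/2 = 1.670000
  f(c_1) = f(1.670000) = 0.302168
  f(a) × f(c) < 0, new interval: [1.230000, 1.670000]
Iteration 2:
  c_2 = (1.230000 + 1.670000)/2 = 1.450000
  f(c_2) = f(1.450000) = -0.086885
  f(a) × f(c) ≥ 0, new interval: [1.450000, 1.670000]

After 2 iteration(s), the approximation is c_2 = 1.450000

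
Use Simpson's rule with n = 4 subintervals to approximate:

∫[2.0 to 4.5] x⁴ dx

f(x) = x⁴
a = 2.0, b = 4.5, n = 4
h = (b - a)/n = 0.625000

Simpson's rule: (h/3)[f(x₀) + 4f(x₁) + 2f(x₂) + ... + f(xₙ)]

x_0 = 2.0000, f(x_0) = 16.000000, coefficient = 1
x_1 = 2.6250, f(x_1) = 47.480713, coefficient = 4
x_2 = 3.2500, f(x_2) = 111.566406, coefficient = 2
x_3 = 3.8750, f(x_3) = 225.468994, coefficient = 4
x_4 = 4.5000, f(x_4) = 410.062500, coefficient = 1

I ≈ (0.625000/3) × 1740.994141 = 362.707113
Exact value: 362.656250
Error: 0.050863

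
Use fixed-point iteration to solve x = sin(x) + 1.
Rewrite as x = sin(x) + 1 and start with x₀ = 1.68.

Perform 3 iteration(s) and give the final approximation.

Equation: x = sin(x) + 1
Fixed-point form: x = sin(x) + 1
x₀ = 1.68

x_1 = g(1.680000) = 1.994043
x_2 = g(1.994043) = 1.911760
x_3 = g(1.911760) = 1.942433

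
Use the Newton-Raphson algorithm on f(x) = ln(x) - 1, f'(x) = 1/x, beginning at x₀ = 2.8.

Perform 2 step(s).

f(x) = ln(x) - 1
f'(x) = 1/x
x₀ = 2.8

Newton-Raphson formula: x_{n+1} = x_n - f(x_n)/f'(x_n)

Iteration 1:
  f(2.800000) = 0.029619
  f'(2.800000) = 0.357143
  x_1 = 2.800000 - 0.029619/0.357143 = 2.717066
Iteration 2:
  f(2.717066) = -0.000448
  f'(2.717066) = 0.368044
  x_2 = 2.717066 - (-0.000448)/0.368044 = 2.718282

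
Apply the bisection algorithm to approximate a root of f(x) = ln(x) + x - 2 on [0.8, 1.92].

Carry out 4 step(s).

f(x) = ln(x) + x - 2
Initial interval: [0.8, 1.92]

Iteration 1:
  c_1 = (0.800000 + 1.920000)/2 = 1.360000
  f(c_1) = f(1.360000) = -0.332515
  f(a) × f(c) ≥ 0, new interval: [1.360000, 1.920000]
Iteration 2:
  c_2 = (1.360000 + 1.920000)/2 = 1.640000
  f(c_2) = f(1.640000) = 0.134696
  f(a) × f(c) < 0, new interval: [1.360000, 1.640000]
Iteration 3:
  c_3 = (1.360000 + 1.640000)/2 = 1.500000
  f(c_3) = f(1.500000) = -0.094535
  f(a) × f(c) ≥ 0, new interval: [1.500000, 1.640000]
Iteration 4:
  c_4 = (1.500000 + 1.640000)/2 = 1.570000
  f(c_4) = f(1.570000) = 0.021076
  f(a) × f(c) < 0, new interval: [1.500000, 1.570000]

After 4 iteration(s), the approximation is c_4 = 1.570000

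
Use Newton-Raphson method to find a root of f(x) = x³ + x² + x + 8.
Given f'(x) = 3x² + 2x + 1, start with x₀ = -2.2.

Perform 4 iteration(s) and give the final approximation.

f(x) = x³ + x² + x + 8
f'(x) = 3x² + 2x + 1
x₀ = -2.2

Newton-Raphson formula: x_{n+1} = x_n - f(x_n)/f'(x_n)

Iteration 1:
  f(-2.200000) = -0.008000
  f'(-2.200000) = 11.120000
  x_1 = -2.200000 - (-0.008000)/11.120000 = -2.199281
Iteration 2:
  f(-2.199281) = -0.000003
  f'(-2.199281) = 11.111944
  x_2 = -2.199281 - (-0.000003)/11.111944 = -2.199280
Iteration 3:
  f(-2.199280) = 0.000000
  f'(-2.199280) = 11.111941
  x_3 = -2.199280 - 0.000000/11.111941 = -2.199280
Iteration 4:
  f(-2.199280) = 0.000000
  f'(-2.199280) = 11.111941
  x_4 = -2.199280 - 0.000000/11.111941 = -2.199280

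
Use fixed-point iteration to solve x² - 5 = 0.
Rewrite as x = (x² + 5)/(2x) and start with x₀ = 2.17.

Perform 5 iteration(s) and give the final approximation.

Equation: x² - 5 = 0
Fixed-point form: x = (x² + 5)/(2x)
x₀ = 2.17

x_1 = g(2.170000) = 2.237074
x_2 = g(2.237074) = 2.236068
x_3 = g(2.236068) = 2.236068
x_4 = g(2.236068) = 2.236068
x_5 = g(2.236068) = 2.236068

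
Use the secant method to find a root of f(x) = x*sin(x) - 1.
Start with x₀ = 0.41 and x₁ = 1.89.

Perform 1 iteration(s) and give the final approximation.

f(x) = x*sin(x) - 1
x₀ = 0.41, x₁ = 1.89

Secant formula: x_{n+1} = x_n - f(x_n)(x_n - x_{n-1})/(f(x_n) - f(x_{n-1}))

Iteration 1:
  f(0.410000) = -0.836570
  f(1.890000) = 0.794528
  x_2 = 1.890000 - 0.794528×(1.890000 - 0.410000)/(0.794528 - (-0.836570))
       = 1.169074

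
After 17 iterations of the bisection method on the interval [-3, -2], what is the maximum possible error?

Bisection error bound: |error| ≤ (b-a)/2^n
|error| ≤ (-2 - (-3))/2^17 = 1/2^17
|error| ≤ 0.0000076294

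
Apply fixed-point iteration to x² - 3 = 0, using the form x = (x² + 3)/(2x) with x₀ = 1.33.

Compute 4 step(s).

Equation: x² - 3 = 0
Fixed-point form: x = (x² + 3)/(2x)
x₀ = 1.33

x_1 = g(1.330000) = 1.792820
x_2 = g(1.792820) = 1.733081
x_3 = g(1.733081) = 1.732051
x_4 = g(1.732051) = 1.732051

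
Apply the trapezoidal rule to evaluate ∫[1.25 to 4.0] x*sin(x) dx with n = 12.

f(x) = x*sin(x)
a = 1.25, b = 4.0, n = 12
h = (b - a)/n = 0.229167

Trapezoidal rule: (h/2)[f(x₀) + 2f(x₁) + 2f(x₂) + ... + f(xₙ)]

x_0 = 1.2500, f(x_0) = 1.186231, coefficient = 1
x_1 = 1.4792, f(x_1) = 1.472961, coefficient = 2
x_2 = 1.7083, f(x_2) = 1.692201, coefficient = 2
x_3 = 1.9375, f(x_3) = 1.808684, coefficient = 2
x_4 = 2.1667, f(x_4) = 1.793264, coefficient = 2
x_5 = 2.3958, f(x_5) = 1.625644, coefficient = 2
x_6 = 2.6250, f(x_6) = 1.296541, coefficient = 2
x_7 = 2.8542, f(x_7) = 0.809113, coefficient = 2
x_8 = 3.0833, f(x_8) = 0.179531, coefficient = 2
x_9 = 3.3125, f(x_9) = -0.563379, coefficient = 2
x_10 = 3.5417, f(x_10) = -1.379431, coefficient = 2
x_11 = 3.7708, f(x_11) = -2.219252, coefficient = 2
x_12 = 4.0000, f(x_12) = -3.027210, coefficient = 1

I ≈ (0.229167/2) × 11.190775 = 1.282276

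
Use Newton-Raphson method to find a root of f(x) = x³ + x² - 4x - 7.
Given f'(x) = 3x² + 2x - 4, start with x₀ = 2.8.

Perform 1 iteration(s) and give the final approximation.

f(x) = x³ + x² - 4x - 7
f'(x) = 3x² + 2x - 4
x₀ = 2.8

Newton-Raphson formula: x_{n+1} = x_n - f(x_n)/f'(x_n)

Iteration 1:
  f(2.800000) = 11.592000
  f'(2.800000) = 25.120000
  x_1 = 2.800000 - 11.592000/25.120000 = 2.338535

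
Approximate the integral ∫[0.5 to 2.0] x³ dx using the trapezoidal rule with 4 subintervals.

f(x) = x³
a = 0.5, b = 2.0, n = 4
h = (b - a)/n = 0.375000

Trapezoidal rule: (h/2)[f(x₀) + 2f(x₁) + 2f(x₂) + ... + f(xₙ)]

x_0 = 0.5000, f(x_0) = 0.125000, coefficient = 1
x_1 = 0.8750, f(x_1) = 0.669922, coefficient = 2
x_2 = 1.2500, f(x_2) = 1.953125, coefficient = 2
x_3 = 1.6250, f(x_3) = 4.291016, coefficient = 2
x_4 = 2.0000, f(x_4) = 8.000000, coefficient = 1

I ≈ (0.375000/2) × 21.953125 = 4.116211
Exact value: 3.984375
Error: 0.131836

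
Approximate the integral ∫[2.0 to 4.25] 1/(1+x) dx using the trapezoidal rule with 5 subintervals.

f(x) = 1/(1+x)
a = 2.0, b = 4.25, n = 5
h = (b - a)/n = 0.450000

Trapezoidal rule: (h/2)[f(x₀) + 2f(x₁) + 2f(x₂) + ... + f(xₙ)]

x_0 = 2.0000, f(x_0) = 0.333333, coefficient = 1
x_1 = 2.4500, f(x_1) = 0.289855, coefficient = 2
x_2 = 2.9000, f(x_2) = 0.256410, coefficient = 2
x_3 = 3.3500, f(x_3) = 0.229885, coefficient = 2
x_4 = 3.8000, f(x_4) = 0.208333, coefficient = 2
x_5 = 4.2500, f(x_5) = 0.190476, coefficient = 1

I ≈ (0.450000/2) × 2.492777 = 0.560875
Exact value: 0.559616
Error: 0.001259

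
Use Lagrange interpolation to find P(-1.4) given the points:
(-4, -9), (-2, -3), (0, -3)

Lagrange interpolation formula:
P(x) = Σ yᵢ × Lᵢ(x)
where Lᵢ(x) = Π_{j≠i} (x - xⱼ)/(xᵢ - xⱼ)

L_0(-1.4) = (-1.4 - (-2))/(-4 - (-2)) × (-1.4 - 0)/(-4 - 0) = -0.105000
L_1(-1.4) = (-1.4 - (-4))/(-2 - (-4)) × (-1.4 - 0)/(-2 - 0) = 0.910000
L_2(-1.4) = (-1.4 - (-4))/(0 - (-4)) × (-1.4 - (-2))/(0 - (-2)) = 0.195000

P(-1.4) = (-9)×L_0(-1.4) + (-3)×L_1(-1.4) + (-3)×L_2(-1.4)
P(-1.4) = -2.370000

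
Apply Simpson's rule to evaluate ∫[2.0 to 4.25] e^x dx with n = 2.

f(x) = e^x
a = 2.0, b = 4.25, n = 2
h = (b - a)/n = 1.125000

Simpson's rule: (h/3)[f(x₀) + 4f(x₁) + 2f(x₂) + ... + f(xₙ)]

x_0 = 2.0000, f(x_0) = 7.389056, coefficient = 1
x_1 = 3.1250, f(x_1) = 22.759895, coefficient = 4
x_2 = 4.2500, f(x_2) = 70.105412, coefficient = 1

I ≈ (1.125000/3) × 168.534049 = 63.200268
Exact value: 62.716356
Error: 0.483912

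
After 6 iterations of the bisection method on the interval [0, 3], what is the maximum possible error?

Bisection error bound: |error| ≤ (b-a)/2^n
|error| ≤ (3 - 0)/2^6 = 3/2^6
|error| ≤ 0.0468750000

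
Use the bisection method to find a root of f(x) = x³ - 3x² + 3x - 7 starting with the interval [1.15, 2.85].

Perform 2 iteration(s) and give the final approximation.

f(x) = x³ - 3x² + 3x - 7
Initial interval: [1.15, 2.85]

Iteration 1:
  c_1 = (1.150000 + 2.850000)/2 = 2.000000
  f(c_1) = f(2.000000) = -5.000000
  f(a) × f(c) ≥ 0, new interval: [2.000000, 2.850000]
Iteration 2:
  c_2 = (2.000000 + 2.850000)/2 = 2.425000
  f(c_2) = f(2.425000) = -3.106359
  f(a) × f(c) ≥ 0, new interval: [2.425000, 2.850000]

After 2 iteration(s), the approximation is c_2 = 2.425000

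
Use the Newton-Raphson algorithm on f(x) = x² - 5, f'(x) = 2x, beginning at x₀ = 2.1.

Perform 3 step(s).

f(x) = x² - 5
f'(x) = 2x
x₀ = 2.1

Newton-Raphson formula: x_{n+1} = x_n - f(x_n)/f'(x_n)

Iteration 1:
  f(2.100000) = -0.590000
  f'(2.100000) = 4.200000
  x_1 = 2.100000 - (-0.590000)/4.200000 = 2.240476
Iteration 2:
  f(2.240476) = 0.019734
  f'(2.240476) = 4.480952
  x_2 = 2.240476 - 0.019734/4.480952 = 2.236072
Iteration 3:
  f(2.236072) = 0.000019
  f'(2.236072) = 4.472145
  x_3 = 2.236072 - 0.000019/4.472145 = 2.236068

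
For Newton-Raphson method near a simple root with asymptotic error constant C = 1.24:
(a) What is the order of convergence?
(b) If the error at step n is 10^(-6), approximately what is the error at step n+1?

(a) Newton-Raphson has quadratic (order 2) convergence near simple roots.
    This means |e_{n+1}| ≈ C|e_n|².

(b) With |e_n| = 10^(-6) and C = 1.24:
    |e_{n+1}| ≈ 1.24 × (10^(-6))² = 1.24 × 10^(-12)

(a) 2 (quadratic); (b) |e_{n+1}| ≈ 1.240e-12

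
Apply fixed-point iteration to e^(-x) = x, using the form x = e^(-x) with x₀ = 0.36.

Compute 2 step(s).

Equation: e^(-x) = x
Fixed-point form: x = e^(-x)
x₀ = 0.36

x_1 = g(0.360000) = 0.697676
x_2 = g(0.697676) = 0.497741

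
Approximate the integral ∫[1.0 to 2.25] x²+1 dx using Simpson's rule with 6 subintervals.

f(x) = x²+1
a = 1.0, b = 2.25, n = 6
h = (b - a)/n = 0.208333

Simpson's rule: (h/3)[f(x₀) + 4f(x₁) + 2f(x₂) + ... + f(xₙ)]

x_0 = 1.0000, f(x_0) = 2.000000, coefficient = 1
x_1 = 1.2083, f(x_1) = 2.460069, coefficient = 4
x_2 = 1.4167, f(x_2) = 3.006944, coefficient = 2
x_3 = 1.6250, f(x_3) = 3.640625, coefficient = 4
x_4 = 1.8333, f(x_4) = 4.361111, coefficient = 2
x_5 = 2.0417, f(x_5) = 5.168403, coefficient = 4
x_6 = 2.2500, f(x_6) = 6.062500, coefficient = 1

I ≈ (0.208333/3) × 67.875000 = 4.713542
Exact value: 4.713542
Error: 0.000000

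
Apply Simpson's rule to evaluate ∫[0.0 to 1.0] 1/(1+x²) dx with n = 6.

f(x) = 1/(1+x²)
a = 0.0, b = 1.0, n = 6
h = (b - a)/n = 0.166667

Simpson's rule: (h/3)[f(x₀) + 4f(x₁) + 2f(x₂) + ... + f(xₙ)]

x_0 = 0.0000, f(x_0) = 1.000000, coefficient = 1
x_1 = 0.1667, f(x_1) = 0.972973, coefficient = 4
x_2 = 0.3333, f(x_2) = 0.900000, coefficient = 2
x_3 = 0.5000, f(x_3) = 0.800000, coefficient = 4
x_4 = 0.6667, f(x_4) = 0.692308, coefficient = 2
x_5 = 0.8333, f(x_5) = 0.590164, coefficient = 4
x_6 = 1.0000, f(x_6) = 0.500000, coefficient = 1

I ≈ (0.166667/3) × 14.137163 = 0.785398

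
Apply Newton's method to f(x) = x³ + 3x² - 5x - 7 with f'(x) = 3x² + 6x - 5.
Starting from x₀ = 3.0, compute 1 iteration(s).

f(x) = x³ + 3x² - 5x - 7
f'(x) = 3x² + 6x - 5
x₀ = 3.0

Newton-Raphson formula: x_{n+1} = x_n - f(x_n)/f'(x_n)

Iteration 1:
  f(3.000000) = 32.000000
  f'(3.000000) = 40.000000
  x_1 = 3.000000 - 32.000000/40.000000 = 2.200000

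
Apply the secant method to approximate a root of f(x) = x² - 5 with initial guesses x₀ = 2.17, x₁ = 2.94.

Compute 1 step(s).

f(x) = x² - 5
x₀ = 2.17, x₁ = 2.94

Secant formula: x_{n+1} = x_n - f(x_n)(x_n - x_{n-1})/(f(x_n) - f(x_{n-1}))

Iteration 1:
  f(2.170000) = -0.291100
  f(2.940000) = 3.643600
  x_2 = 2.940000 - 3.643600×(2.940000 - 2.170000)/(3.643600 - (-0.291100))
       = 2.226967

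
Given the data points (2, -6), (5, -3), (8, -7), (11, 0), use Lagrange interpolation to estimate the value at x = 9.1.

Lagrange interpolation formula:
P(x) = Σ yᵢ × Lᵢ(x)
where Lᵢ(x) = Π_{j≠i} (x - xⱼ)/(xᵢ - xⱼ)

L_0(9.1) = (9.1 - 5)/(2 - 5) × (9.1 - 8)/(2 - 8) × (9.1 - 11)/(2 - 11) = 0.052895
L_1(9.1) = (9.1 - 2)/(5 - 2) × (9.1 - 8)/(5 - 8) × (9.1 - 11)/(5 - 11) = -0.274796
L_2(9.1) = (9.1 - 2)/(8 - 2) × (9.1 - 5)/(8 - 5) × (9.1 - 11)/(8 - 11) = 1.024241
L_3(9.1) = (9.1 - 2)/(11 - 2) × (9.1 - 5)/(11 - 5) × (9.1 - 8)/(11 - 8) = 0.197660

P(9.1) = (-6)×L_0(9.1) + (-3)×L_1(9.1) + (-7)×L_2(9.1) + 0×L_3(9.1)
P(9.1) = -6.662667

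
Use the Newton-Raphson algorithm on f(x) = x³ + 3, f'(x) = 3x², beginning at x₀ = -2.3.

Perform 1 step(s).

f(x) = x³ + 3
f'(x) = 3x²
x₀ = -2.3

Newton-Raphson formula: x_{n+1} = x_n - f(x_n)/f'(x_n)

Iteration 1:
  f(-2.300000) = -9.167000
  f'(-2.300000) = 15.870000
  x_1 = -2.300000 - (-9.167000)/15.870000 = -1.722369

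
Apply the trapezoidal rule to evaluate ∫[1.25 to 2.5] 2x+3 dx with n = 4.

f(x) = 2x+3
a = 1.25, b = 2.5, n = 4
h = (b - a)/n = 0.312500

Trapezoidal rule: (h/2)[f(x₀) + 2f(x₁) + 2f(x₂) + ... + f(xₙ)]

x_0 = 1.2500, f(x_0) = 5.500000, coefficient = 1
x_1 = 1.5625, f(x_1) = 6.125000, coefficient = 2
x_2 = 1.8750, f(x_2) = 6.750000, coefficient = 2
x_3 = 2.1875, f(x_3) = 7.375000, coefficient = 2
x_4 = 2.5000, f(x_4) = 8.000000, coefficient = 1

I ≈ (0.312500/2) × 54.000000 = 8.437500
Exact value: 8.437500
Error: 0.000000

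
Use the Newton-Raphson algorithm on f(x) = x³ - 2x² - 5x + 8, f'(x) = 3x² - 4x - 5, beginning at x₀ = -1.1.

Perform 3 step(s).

f(x) = x³ - 2x² - 5x + 8
f'(x) = 3x² - 4x - 5
x₀ = -1.1

Newton-Raphson formula: x_{n+1} = x_n - f(x_n)/f'(x_n)

Iteration 1:
  f(-1.100000) = 9.749000
  f'(-1.100000) = 3.030000
  x_1 = -1.100000 - 9.749000/3.030000 = -4.317492
Iteration 2:
  f(-4.317492) = -88.175231
  f'(-4.317492) = 68.192172
  x_2 = -4.317492 - (-88.175231)/68.192172 = -3.024451
Iteration 3:
  f(-3.024451) = -22.837938
  f'(-3.024451) = 34.539724
  x_3 = -3.024451 - (-22.837938)/34.539724 = -2.363243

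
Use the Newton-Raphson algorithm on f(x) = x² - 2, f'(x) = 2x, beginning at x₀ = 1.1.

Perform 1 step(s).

f(x) = x² - 2
f'(x) = 2x
x₀ = 1.1

Newton-Raphson formula: x_{n+1} = x_n - f(x_n)/f'(x_n)

Iteration 1:
  f(1.100000) = -0.790000
  f'(1.100000) = 2.200000
  x_1 = 1.100000 - (-0.790000)/2.200000 = 1.459091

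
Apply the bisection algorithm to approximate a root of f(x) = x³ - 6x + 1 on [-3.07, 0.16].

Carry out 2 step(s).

f(x) = x³ - 6x + 1
Initial interval: [-3.07, 0.16]

Iteration 1:
  c_1 = (-3.070000 + 0.160000)/2 = -1.455000
  f(c_1) = f(-1.455000) = 6.649729
  f(a) × f(c) < 0, new interval: [-3.070000, -1.455000]
Iteration 2:
  c_2 = (-3.070000 + (-1.455000))/2 = -2.262500
  f(c_2) = f(-2.262500) = 2.993475
  f(a) × f(c) < 0, new interval: [-3.070000, -2.262500]

After 2 iteration(s), the approximation is c_2 = -2.262500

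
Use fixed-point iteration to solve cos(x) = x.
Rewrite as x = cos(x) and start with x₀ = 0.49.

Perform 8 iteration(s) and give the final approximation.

Equation: cos(x) = x
Fixed-point form: x = cos(x)
x₀ = 0.49

x_1 = g(0.490000) = 0.882333
x_2 = g(0.882333) = 0.635351
x_3 = g(0.635351) = 0.804863
x_4 = g(0.804863) = 0.693210
x_5 = g(0.693210) = 0.769199
x_6 = g(0.769199) = 0.718468
x_7 = g(0.718468) = 0.752815
x_8 = g(0.752815) = 0.729767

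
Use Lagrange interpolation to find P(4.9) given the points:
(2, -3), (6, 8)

Lagrange interpolation formula:
P(x) = Σ yᵢ × Lᵢ(x)
where Lᵢ(x) = Π_{j≠i} (x - xⱼ)/(xᵢ - xⱼ)

L_0(4.9) = (4.9 - 6)/(2 - 6) = 0.275000
L_1(4.9) = (4.9 - 2)/(6 - 2) = 0.725000

P(4.9) = (-3)×L_0(4.9) + 8×L_1(4.9)
P(4.9) = 4.975000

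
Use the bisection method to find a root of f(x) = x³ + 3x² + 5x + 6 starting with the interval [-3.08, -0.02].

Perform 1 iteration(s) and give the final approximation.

f(x) = x³ + 3x² + 5x + 6
Initial interval: [-3.08, -0.02]

Iteration 1:
  c_1 = (-3.080000 + (-0.020000))/2 = -1.550000
  f(c_1) = f(-1.550000) = 1.733625
  f(a) × f(c) < 0, new interval: [-3.080000, -1.550000]

After 1 iteration(s), the approximation is c_1 = -1.550000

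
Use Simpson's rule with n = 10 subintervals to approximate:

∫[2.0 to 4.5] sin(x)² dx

f(x) = sin(x)²
a = 2.0, b = 4.5, n = 10
h = (b - a)/n = 0.250000

Simpson's rule: (h/3)[f(x₀) + 4f(x₁) + 2f(x₂) + ... + f(xₙ)]

x_0 = 2.0000, f(x_0) = 0.826822, coefficient = 1
x_1 = 2.2500, f(x_1) = 0.605398, coefficient = 4
x_2 = 2.5000, f(x_2) = 0.358169, coefficient = 2
x_3 = 2.7500, f(x_3) = 0.145665, coefficient = 4
x_4 = 3.0000, f(x_4) = 0.019915, coefficient = 2
x_5 = 3.2500, f(x_5) = 0.011706, coefficient = 4
x_6 = 3.5000, f(x_6) = 0.123049, coefficient = 2
x_7 = 3.7500, f(x_7) = 0.326682, coefficient = 4
x_8 = 4.0000, f(x_8) = 0.572750, coefficient = 2
x_9 = 4.2500, f(x_9) = 0.801006, coefficient = 4
x_10 = 4.5000, f(x_10) = 0.955565, coefficient = 1

I ≈ (0.250000/3) × 11.491982 = 0.957665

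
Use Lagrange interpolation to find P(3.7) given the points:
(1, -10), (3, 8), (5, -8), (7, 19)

Lagrange interpolation formula:
P(x) = Σ yᵢ × Lᵢ(x)
where Lᵢ(x) = Π_{j≠i} (x - xⱼ)/(xᵢ - xⱼ)

L_0(3.7) = (3.7 - 3)/(1 - 3) × (3.7 - 5)/(1 - 5) × (3.7 - 7)/(1 - 7) = -0.062563
L_1(3.7) = (3.7 - 1)/(3 - 1) × (3.7 - 5)/(3 - 5) × (3.7 - 7)/(3 - 7) = 0.723937
L_2(3.7) = (3.7 - 1)/(5 - 1) × (3.7 - 3)/(5 - 3) × (3.7 - 7)/(5 - 7) = 0.389813
L_3(3.7) = (3.7 - 1)/(7 - 1) × (3.7 - 3)/(7 - 3) × (3.7 - 5)/(7 - 5) = -0.051188

P(3.7) = (-10)×L_0(3.7) + 8×L_1(3.7) + (-8)×L_2(3.7) + 19×L_3(3.7)
P(3.7) = 2.326062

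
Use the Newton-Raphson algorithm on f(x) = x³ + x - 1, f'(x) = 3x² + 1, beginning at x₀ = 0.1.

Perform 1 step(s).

f(x) = x³ + x - 1
f'(x) = 3x² + 1
x₀ = 0.1

Newton-Raphson formula: x_{n+1} = x_n - f(x_n)/f'(x_n)

Iteration 1:
  f(0.100000) = -0.899000
  f'(0.100000) = 1.030000
  x_1 = 0.100000 - (-0.899000)/1.030000 = 0.972816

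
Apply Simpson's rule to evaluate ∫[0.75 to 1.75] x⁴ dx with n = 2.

f(x) = x⁴
a = 0.75, b = 1.75, n = 2
h = (b - a)/n = 0.500000

Simpson's rule: (h/3)[f(x₀) + 4f(x₁) + 2f(x₂) + ... + f(xₙ)]

x_0 = 0.7500, f(x_0) = 0.316406, coefficient = 1
x_1 = 1.2500, f(x_1) = 2.441406, coefficient = 4
x_2 = 1.7500, f(x_2) = 9.378906, coefficient = 1

I ≈ (0.500000/3) × 19.460938 = 3.243490
Exact value: 3.235156
Error: 0.008333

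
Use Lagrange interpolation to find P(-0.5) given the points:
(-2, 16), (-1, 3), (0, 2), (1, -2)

Lagrange interpolation formula:
P(x) = Σ yᵢ × Lᵢ(x)
where Lᵢ(x) = Π_{j≠i} (x - xⱼ)/(xᵢ - xⱼ)

L_0(-0.5) = (-0.5 - (-1))/(-2 - (-1)) × (-0.5 - 0)/(-2 - 0) × (-0.5 - 1)/(-2 - 1) = -0.062500
L_1(-0.5) = (-0.5 - (-2))/(-1 - (-2)) × (-0.5 - 0)/(-1 - 0) × (-0.5 - 1)/(-1 - 1) = 0.562500
L_2(-0.5) = (-0.5 - (-2))/(0 - (-2)) × (-0.5 - (-1))/(0 - (-1)) × (-0.5 - 1)/(0 - 1) = 0.562500
L_3(-0.5) = (-0.5 - (-2))/(1 - (-2)) × (-0.5 - (-1))/(1 - (-1)) × (-0.5 - 0)/(1 - 0) = -0.062500

P(-0.5) = 16×L_0(-0.5) + 3×L_1(-0.5) + 2×L_2(-0.5) + (-2)×L_3(-0.5)
P(-0.5) = 1.937500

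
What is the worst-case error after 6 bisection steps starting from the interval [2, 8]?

Bisection error bound: |error| ≤ (b-a)/2^n
|error| ≤ (8 - 2)/2^6 = 6/2^6
|error| ≤ 0.0937500000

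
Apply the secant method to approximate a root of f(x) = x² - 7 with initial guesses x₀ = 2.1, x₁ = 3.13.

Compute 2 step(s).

f(x) = x² - 7
x₀ = 2.1, x₁ = 3.13

Secant formula: x_{n+1} = x_n - f(x_n)(x_n - x_{n-1})/(f(x_n) - f(x_{n-1}))

Iteration 1:
  f(2.100000) = -2.590000
  f(3.130000) = 2.796900
  x_2 = 3.130000 - 2.796900×(3.130000 - 2.100000)/(2.796900 - (-2.590000))
       = 2.595220
Iteration 2:
  f(3.130000) = 2.796900
  f(2.595220) = -0.264834
  x_3 = 2.595220 - (-0.264834)×(2.595220 - 3.130000)/(-0.264834 - 2.796900)
       = 2.641477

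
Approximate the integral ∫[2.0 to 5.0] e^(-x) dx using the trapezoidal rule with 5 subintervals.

f(x) = e^(-x)
a = 2.0, b = 5.0, n = 5
h = (b - a)/n = 0.600000

Trapezoidal rule: (h/2)[f(x₀) + 2f(x₁) + 2f(x₂) + ... + f(xₙ)]

x_0 = 2.0000, f(x_0) = 0.135335, coefficient = 1
x_1 = 2.6000, f(x_1) = 0.074274, coefficient = 2
x_2 = 3.2000, f(x_2) = 0.040762, coefficient = 2
x_3 = 3.8000, f(x_3) = 0.022371, coefficient = 2
x_4 = 4.4000, f(x_4) = 0.012277, coefficient = 2
x_5 = 5.0000, f(x_5) = 0.006738, coefficient = 1

I ≈ (0.600000/2) × 0.441441 = 0.132432
Exact value: 0.128597
Error: 0.003835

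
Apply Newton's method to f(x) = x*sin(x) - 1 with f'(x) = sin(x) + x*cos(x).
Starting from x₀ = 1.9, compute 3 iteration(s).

f(x) = x*sin(x) - 1
f'(x) = sin(x) + x*cos(x)
x₀ = 1.9

Newton-Raphson formula: x_{n+1} = x_n - f(x_n)/f'(x_n)

Iteration 1:
  f(1.900000) = 0.797970
  f'(1.900000) = 0.332050
  x_1 = 1.900000 - 0.797970/0.332050 = -0.503163
Iteration 2:
  f(-0.503163) = -0.757375
  f'(-0.503163) = -0.923001
  x_2 = -0.503163 - (-0.757375)/(-0.923001) = -1.323720
Iteration 3:
  f(-1.323720) = 0.283521
  f'(-1.323720) = -1.293374
  x_3 = -1.323720 - 0.283521/(-1.293374) = -1.104510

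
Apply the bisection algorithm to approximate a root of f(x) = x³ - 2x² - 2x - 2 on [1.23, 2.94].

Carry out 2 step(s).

f(x) = x³ - 2x² - 2x - 2
Initial interval: [1.23, 2.94]

Iteration 1:
  c_1 = (1.230000 + 2.940000)/2 = 2.085000
  f(c_1) = f(2.085000) = -5.800486
  f(a) × f(c) ≥ 0, new interval: [2.085000, 2.940000]
Iteration 2:
  c_2 = (2.085000 + 2.940000)/2 = 2.512500
  f(c_2) = f(2.512500) = -3.789764
  f(a) × f(c) ≥ 0, new interval: [2.512500, 2.940000]

After 2 iteration(s), the approximation is c_2 = 2.512500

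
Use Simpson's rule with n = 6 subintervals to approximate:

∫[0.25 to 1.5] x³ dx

f(x) = x³
a = 0.25, b = 1.5, n = 6
h = (b - a)/n = 0.208333

Simpson's rule: (h/3)[f(x₀) + 4f(x₁) + 2f(x₂) + ... + f(xₙ)]

x_0 = 0.2500, f(x_0) = 0.015625, coefficient = 1
x_1 = 0.4583, f(x_1) = 0.096282, coefficient = 4
x_2 = 0.6667, f(x_2) = 0.296296, coefficient = 2
x_3 = 0.8750, f(x_3) = 0.669922, coefficient = 4
x_4 = 1.0833, f(x_4) = 1.271412, coefficient = 2
x_5 = 1.2917, f(x_5) = 2.155020, coefficient = 4
x_6 = 1.5000, f(x_6) = 3.375000, coefficient = 1

I ≈ (0.208333/3) × 18.210938 = 1.264648
Exact value: 1.264648
Error: 0.000000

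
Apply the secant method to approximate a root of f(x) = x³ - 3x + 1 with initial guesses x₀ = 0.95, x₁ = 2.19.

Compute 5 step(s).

f(x) = x³ - 3x + 1
x₀ = 0.95, x₁ = 2.19

Secant formula: x_{n+1} = x_n - f(x_n)(x_n - x_{n-1})/(f(x_n) - f(x_{n-1}))

Iteration 1:
  f(0.950000) = -0.992625
  f(2.190000) = 4.933459
  x_2 = 2.190000 - 4.933459×(2.190000 - 0.950000)/(4.933459 - (-0.992625))
       = 1.157701
Iteration 2:
  f(2.190000) = 4.933459
  f(1.157701) = -0.921469
  x_3 = 1.157701 - (-0.921469)×(1.157701 - 2.190000)/(-0.921469 - 4.933459)
       = 1.320168
Iteration 3:
  f(1.157701) = -0.921469
  f(1.320168) = -0.659658
  x_4 = 1.320168 - (-0.659658)×(1.320168 - 1.157701)/(-0.659658 - (-0.921469))
       = 1.729518
Iteration 4:
  f(1.320168) = -0.659658
  f(1.729518) = 0.984837
  x_5 = 1.729518 - 0.984837×(1.729518 - 1.320168)/(0.984837 - (-0.659658))
       = 1.484371
Iteration 5:
  f(1.729518) = 0.984837
  f(1.484371) = -0.182513
  x_6 = 1.484371 - (-0.182513)×(1.484371 - 1.729518)/(-0.182513 - 0.984837)
       = 1.522699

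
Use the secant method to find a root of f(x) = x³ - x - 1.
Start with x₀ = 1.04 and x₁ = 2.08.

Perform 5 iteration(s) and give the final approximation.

f(x) = x³ - x - 1
x₀ = 1.04, x₁ = 2.08

Secant formula: x_{n+1} = x_n - f(x_n)(x_n - x_{n-1})/(f(x_n) - f(x_{n-1}))

Iteration 1:
  f(1.040000) = -0.915136
  f(2.080000) = 5.918912
  x_2 = 2.080000 - 5.918912×(2.080000 - 1.040000)/(5.918912 - (-0.915136))
       = 1.179265
Iteration 2:
  f(2.080000) = 5.918912
  f(1.179265) = -0.539302
  x_3 = 1.179265 - (-0.539302)×(1.179265 - 2.080000)/(-0.539302 - 5.918912)
       = 1.254482
Iteration 3:
  f(1.179265) = -0.539302
  f(1.254482) = -0.280273
  x_4 = 1.254482 - (-0.280273)×(1.254482 - 1.179265)/(-0.280273 - (-0.539302))
       = 1.335868
Iteration 4:
  f(1.254482) = -0.280273
  f(1.335868) = 0.048045
  x_5 = 1.335868 - 0.048045×(1.335868 - 1.254482)/(0.048045 - (-0.280273))
       = 1.323958
Iteration 5:
  f(1.335868) = 0.048045
  f(1.323958) = -0.003239
  x_6 = 1.323958 - (-0.003239)×(1.323958 - 1.335868)/(-0.003239 - 0.048045)
       = 1.324710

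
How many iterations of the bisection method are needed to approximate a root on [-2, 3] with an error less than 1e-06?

We need (b-a)/2^n ≤ 1e-06
(3 - (-2))/2^n ≤ 1e-06
5/2^n ≤ 1e-06
2^n ≥ 5000000
n ≥ log₂(5000000) = 22.25
n ≥ 23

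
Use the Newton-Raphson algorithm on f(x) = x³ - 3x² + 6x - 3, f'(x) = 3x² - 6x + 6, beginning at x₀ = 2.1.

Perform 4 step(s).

f(x) = x³ - 3x² + 6x - 3
f'(x) = 3x² - 6x + 6
x₀ = 2.1

Newton-Raphson formula: x_{n+1} = x_n - f(x_n)/f'(x_n)

Iteration 1:
  f(2.100000) = 5.631000
  f'(2.100000) = 6.630000
  x_1 = 2.100000 - 5.631000/6.630000 = 1.250679
Iteration 2:
  f(1.250679) = 1.767789
  f'(1.250679) = 3.188519
  x_2 = 1.250679 - 1.767789/3.188519 = 0.696256
Iteration 3:
  f(0.696256) = 0.060743
  f'(0.696256) = 3.276782
  x_3 = 0.696256 - 0.060743/3.276782 = 0.677718
Iteration 4:
  f(0.677718) = -0.000320
  f'(0.677718) = 3.311597
  x_4 = 0.677718 - (-0.000320)/3.311597 = 0.677815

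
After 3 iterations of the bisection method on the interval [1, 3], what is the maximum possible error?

Bisection error bound: |error| ≤ (b-a)/2^n
|error| ≤ (3 - 1)/2^3 = 2/2^3
|error| ≤ 0.2500000000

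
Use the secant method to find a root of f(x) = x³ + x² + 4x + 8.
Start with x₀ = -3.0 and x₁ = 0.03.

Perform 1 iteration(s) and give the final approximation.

f(x) = x³ + x² + 4x + 8
x₀ = -3.0, x₁ = 0.03

Secant formula: x_{n+1} = x_n - f(x_n)(x_n - x_{n-1})/(f(x_n) - f(x_{n-1}))

Iteration 1:
  f(-3.000000) = -22.000000
  f(0.030000) = 8.120927
  x_2 = 0.030000 - 8.120927×(0.030000 - (-3.000000))/(8.120927 - (-22.000000))
       = -0.786921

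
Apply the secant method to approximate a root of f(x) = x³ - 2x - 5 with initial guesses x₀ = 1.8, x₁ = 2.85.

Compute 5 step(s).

f(x) = x³ - 2x - 5
x₀ = 1.8, x₁ = 2.85

Secant formula: x_{n+1} = x_n - f(x_n)(x_n - x_{n-1})/(f(x_n) - f(x_{n-1}))

Iteration 1:
  f(1.800000) = -2.768000
  f(2.850000) = 12.449125
  x_2 = 2.850000 - 12.449125×(2.850000 - 1.800000)/(12.449125 - (-2.768000))
       = 1.990995
Iteration 2:
  f(2.850000) = 12.449125
  f(1.990995) = -1.089561
  x_3 = 1.990995 - (-1.089561)×(1.990995 - 2.850000)/(-1.089561 - 12.449125)
       = 2.060126
Iteration 3:
  f(1.990995) = -1.089561
  f(2.060126) = -0.376832
  x_4 = 2.060126 - (-0.376832)×(2.060126 - 1.990995)/(-0.376832 - (-1.089561))
       = 2.096677
Iteration 4:
  f(2.060126) = -0.376832
  f(2.096677) = 0.023747
  x_5 = 2.096677 - 0.023747×(2.096677 - 2.060126)/(0.023747 - (-0.376832))
       = 2.094510
Iteration 5:
  f(2.096677) = 0.023747
  f(2.094510) = -0.000466
  x_6 = 2.094510 - (-0.000466)×(2.094510 - 2.096677)/(-0.000466 - 0.023747)
       = 2.094551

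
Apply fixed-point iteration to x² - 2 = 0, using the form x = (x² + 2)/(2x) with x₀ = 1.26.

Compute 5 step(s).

Equation: x² - 2 = 0
Fixed-point form: x = (x² + 2)/(2x)
x₀ = 1.26

x_1 = g(1.260000) = 1.423651
x_2 = g(1.423651) = 1.414245
x_3 = g(1.414245) = 1.414214
x_4 = g(1.414214) = 1.414214
x_5 = g(1.414214) = 1.414214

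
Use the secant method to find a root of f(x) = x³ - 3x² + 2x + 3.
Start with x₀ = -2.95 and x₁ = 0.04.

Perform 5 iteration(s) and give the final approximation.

f(x) = x³ - 3x² + 2x + 3
x₀ = -2.95, x₁ = 0.04

Secant formula: x_{n+1} = x_n - f(x_n)(x_n - x_{n-1})/(f(x_n) - f(x_{n-1}))

Iteration 1:
  f(-2.950000) = -54.679875
  f(0.040000) = 3.075264
  x_2 = 0.040000 - 3.075264×(0.040000 - (-2.950000))/(3.075264 - (-54.679875))
       = -0.119207
Iteration 2:
  f(0.040000) = 3.075264
  f(-0.119207) = 2.717260
  x_3 = -0.119207 - 2.717260×(-0.119207 - 0.040000)/(2.717260 - 3.075264)
       = -1.327596
Iteration 3:
  f(-0.119207) = 2.717260
  f(-1.327596) = -7.282629
  x_4 = -1.327596 - (-7.282629)×(-1.327596 - (-0.119207))/(-7.282629 - 2.717260)
       = -0.447562
Iteration 4:
  f(-1.327596) = -7.282629
  f(-0.447562) = 1.414291
  x_5 = -0.447562 - 1.414291×(-0.447562 - (-1.327596))/(1.414291 - (-7.282629))
       = -0.590673
Iteration 5:
  f(-0.447562) = 1.414291
  f(-0.590673) = 0.565890
  x_6 = -0.590673 - 0.565890×(-0.590673 - (-0.447562))/(0.565890 - 1.414291)
       = -0.686129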